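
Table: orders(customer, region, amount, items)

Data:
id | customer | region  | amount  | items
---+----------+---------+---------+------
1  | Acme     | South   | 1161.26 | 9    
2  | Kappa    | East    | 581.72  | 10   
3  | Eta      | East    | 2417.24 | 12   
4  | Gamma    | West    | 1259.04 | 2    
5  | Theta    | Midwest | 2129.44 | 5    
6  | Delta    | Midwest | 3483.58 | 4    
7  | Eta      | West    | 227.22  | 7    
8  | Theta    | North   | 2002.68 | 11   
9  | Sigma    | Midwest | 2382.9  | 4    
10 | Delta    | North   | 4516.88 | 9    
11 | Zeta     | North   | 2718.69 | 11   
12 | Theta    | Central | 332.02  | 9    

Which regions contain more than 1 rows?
SELECT region, COUNT(*) as cnt
FROM orders
GROUP BY region
HAVING COUNT(*) > 1

Result:
  East: 2
  Midwest: 3
  North: 3
  West: 2

Note: HAVING filters groups after aggregation, WHERE filters rows before.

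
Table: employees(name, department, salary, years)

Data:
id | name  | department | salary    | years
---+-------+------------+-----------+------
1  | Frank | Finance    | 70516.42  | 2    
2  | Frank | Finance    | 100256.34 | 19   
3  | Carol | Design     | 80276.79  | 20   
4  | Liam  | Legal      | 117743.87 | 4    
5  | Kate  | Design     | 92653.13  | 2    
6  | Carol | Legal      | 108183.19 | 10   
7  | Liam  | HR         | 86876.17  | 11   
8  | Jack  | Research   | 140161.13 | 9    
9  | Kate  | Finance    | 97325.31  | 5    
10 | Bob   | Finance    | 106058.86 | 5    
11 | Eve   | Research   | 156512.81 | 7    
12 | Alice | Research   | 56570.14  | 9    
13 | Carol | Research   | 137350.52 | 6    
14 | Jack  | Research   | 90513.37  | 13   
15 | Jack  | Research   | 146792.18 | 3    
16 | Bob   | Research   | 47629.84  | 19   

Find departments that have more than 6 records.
SELECT department, COUNT(*) as cnt
FROM employees
GROUP BY department
HAVING COUNT(*) > 6

Result:
  Research: 7

Note: HAVING filters groups after aggregation, WHERE filters rows before.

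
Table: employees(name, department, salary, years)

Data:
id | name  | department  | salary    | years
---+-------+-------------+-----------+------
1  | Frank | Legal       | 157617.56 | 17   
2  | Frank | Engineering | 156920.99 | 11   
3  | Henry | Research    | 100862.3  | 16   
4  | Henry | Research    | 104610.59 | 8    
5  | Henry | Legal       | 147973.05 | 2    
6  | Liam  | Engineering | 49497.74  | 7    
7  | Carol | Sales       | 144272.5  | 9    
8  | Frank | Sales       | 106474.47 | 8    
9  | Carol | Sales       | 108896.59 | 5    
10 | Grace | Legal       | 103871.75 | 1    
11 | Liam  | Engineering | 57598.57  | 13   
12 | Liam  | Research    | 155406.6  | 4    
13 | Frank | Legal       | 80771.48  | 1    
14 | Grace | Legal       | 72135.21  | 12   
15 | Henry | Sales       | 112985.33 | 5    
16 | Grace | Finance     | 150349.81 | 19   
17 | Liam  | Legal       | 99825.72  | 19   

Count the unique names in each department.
SELECT department, COUNT(DISTINCT name)
FROM employees
GROUP BY department

Result:
  Engineering: 2 distinct
  Finance: 1 distinct
  Legal: 4 distinct
  Research: 2 distinct
  Sales: 3 distinct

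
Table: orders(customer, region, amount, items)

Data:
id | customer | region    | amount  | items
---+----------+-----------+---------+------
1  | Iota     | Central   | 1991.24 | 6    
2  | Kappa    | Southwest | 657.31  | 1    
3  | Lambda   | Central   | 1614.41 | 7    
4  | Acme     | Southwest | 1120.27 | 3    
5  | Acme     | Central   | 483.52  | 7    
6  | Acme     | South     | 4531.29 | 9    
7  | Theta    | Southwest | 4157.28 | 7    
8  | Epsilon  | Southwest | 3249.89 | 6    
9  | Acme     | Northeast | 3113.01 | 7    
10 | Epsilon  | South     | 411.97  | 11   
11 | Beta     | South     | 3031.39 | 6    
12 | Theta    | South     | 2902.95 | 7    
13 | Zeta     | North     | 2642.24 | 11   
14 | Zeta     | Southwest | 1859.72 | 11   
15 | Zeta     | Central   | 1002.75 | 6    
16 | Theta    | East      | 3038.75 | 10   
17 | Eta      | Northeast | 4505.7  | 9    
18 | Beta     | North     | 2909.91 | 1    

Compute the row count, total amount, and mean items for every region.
SELECT region,
       COUNT(*) as cnt,
       SUM(amount) as total_amount,
       AVG(items) as avg_items
FROM orders
GROUP BY region

Result:
  Central: 4 records, 5091.92 total amount, 6.50 avg items
  East: 1 records, 3038.75 total amount, 10.00 avg items
  North: 2 records, 5552.15 total amount, 6.00 avg items
  Northeast: 2 records, 7618.71 total amount, 8.00 avg items
  South: 4 records, 10877.60 total amount, 8.25 avg items
  Southwest: 5 records, 11044.47 total amount, 5.60 avg items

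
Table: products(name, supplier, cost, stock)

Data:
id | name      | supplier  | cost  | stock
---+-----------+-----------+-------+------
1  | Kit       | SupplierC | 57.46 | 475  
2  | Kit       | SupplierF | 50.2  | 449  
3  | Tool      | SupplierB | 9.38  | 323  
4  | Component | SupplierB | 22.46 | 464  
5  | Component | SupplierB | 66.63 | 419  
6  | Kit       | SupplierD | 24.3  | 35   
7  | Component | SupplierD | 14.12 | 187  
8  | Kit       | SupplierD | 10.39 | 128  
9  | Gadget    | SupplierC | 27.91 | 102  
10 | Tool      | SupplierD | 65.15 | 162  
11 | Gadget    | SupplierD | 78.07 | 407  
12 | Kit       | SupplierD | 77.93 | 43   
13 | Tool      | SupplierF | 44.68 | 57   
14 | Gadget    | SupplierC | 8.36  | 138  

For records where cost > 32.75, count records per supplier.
SELECT supplier, COUNT(*)
FROM products
WHERE cost > 32.75
GROUP BY supplier

Note: WHERE filters rows before grouping.

Result:
  SupplierB: 1
  SupplierC: 1
  SupplierD: 3
  SupplierF: 2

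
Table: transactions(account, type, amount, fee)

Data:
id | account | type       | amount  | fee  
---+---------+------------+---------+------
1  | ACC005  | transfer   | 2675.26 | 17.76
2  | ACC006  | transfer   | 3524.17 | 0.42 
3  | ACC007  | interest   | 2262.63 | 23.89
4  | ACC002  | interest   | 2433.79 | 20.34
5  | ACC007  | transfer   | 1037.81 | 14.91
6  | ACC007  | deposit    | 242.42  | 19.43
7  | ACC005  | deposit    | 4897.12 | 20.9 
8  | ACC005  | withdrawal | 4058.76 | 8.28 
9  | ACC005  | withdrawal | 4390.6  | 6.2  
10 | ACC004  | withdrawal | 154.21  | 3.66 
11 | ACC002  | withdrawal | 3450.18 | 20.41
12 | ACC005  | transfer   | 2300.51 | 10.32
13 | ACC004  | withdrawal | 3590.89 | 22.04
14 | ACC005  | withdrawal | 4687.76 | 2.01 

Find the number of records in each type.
SELECT type, COUNT(*) as count
FROM transactions
GROUP BY type

Result:
  deposit: 2
  interest: 2
  transfer: 4
  withdrawal: 6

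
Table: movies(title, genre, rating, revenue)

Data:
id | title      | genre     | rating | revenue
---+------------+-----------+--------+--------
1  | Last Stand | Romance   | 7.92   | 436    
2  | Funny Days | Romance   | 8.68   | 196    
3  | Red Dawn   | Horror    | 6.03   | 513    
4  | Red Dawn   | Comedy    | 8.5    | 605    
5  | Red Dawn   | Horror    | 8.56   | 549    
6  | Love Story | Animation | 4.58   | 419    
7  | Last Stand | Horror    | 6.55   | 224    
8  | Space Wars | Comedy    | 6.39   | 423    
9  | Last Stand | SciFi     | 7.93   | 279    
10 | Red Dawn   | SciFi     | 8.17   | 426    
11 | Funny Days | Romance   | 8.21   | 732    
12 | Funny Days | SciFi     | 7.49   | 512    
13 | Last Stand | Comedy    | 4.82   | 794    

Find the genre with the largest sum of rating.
SELECT genre, SUM(rating) as val
FROM movies
GROUP BY genre
ORDER BY val DESC
LIMIT 1

Result: Romance with sum(rating) = 24.81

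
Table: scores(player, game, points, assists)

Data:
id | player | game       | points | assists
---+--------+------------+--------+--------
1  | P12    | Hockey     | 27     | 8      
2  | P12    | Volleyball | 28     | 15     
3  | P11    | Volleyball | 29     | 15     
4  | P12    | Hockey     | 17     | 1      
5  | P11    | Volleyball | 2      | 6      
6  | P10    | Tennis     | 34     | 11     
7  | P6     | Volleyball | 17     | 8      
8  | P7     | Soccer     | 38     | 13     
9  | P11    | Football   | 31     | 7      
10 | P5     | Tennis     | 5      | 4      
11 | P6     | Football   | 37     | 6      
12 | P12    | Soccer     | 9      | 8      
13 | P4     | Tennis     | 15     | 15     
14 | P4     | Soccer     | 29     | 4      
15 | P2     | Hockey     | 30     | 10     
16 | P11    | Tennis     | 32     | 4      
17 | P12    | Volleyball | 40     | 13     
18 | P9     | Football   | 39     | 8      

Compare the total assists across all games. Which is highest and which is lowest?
SELECT game, SUM(assists)
FROM scores
GROUP BY game
ORDER BY SUM(assists)

All groups:
  Hockey: 19
  Football: 21
  Soccer: 25
  Tennis: 34
  Volleyball: 57

Highest: Volleyball (57)
Lowest: Hockey (19)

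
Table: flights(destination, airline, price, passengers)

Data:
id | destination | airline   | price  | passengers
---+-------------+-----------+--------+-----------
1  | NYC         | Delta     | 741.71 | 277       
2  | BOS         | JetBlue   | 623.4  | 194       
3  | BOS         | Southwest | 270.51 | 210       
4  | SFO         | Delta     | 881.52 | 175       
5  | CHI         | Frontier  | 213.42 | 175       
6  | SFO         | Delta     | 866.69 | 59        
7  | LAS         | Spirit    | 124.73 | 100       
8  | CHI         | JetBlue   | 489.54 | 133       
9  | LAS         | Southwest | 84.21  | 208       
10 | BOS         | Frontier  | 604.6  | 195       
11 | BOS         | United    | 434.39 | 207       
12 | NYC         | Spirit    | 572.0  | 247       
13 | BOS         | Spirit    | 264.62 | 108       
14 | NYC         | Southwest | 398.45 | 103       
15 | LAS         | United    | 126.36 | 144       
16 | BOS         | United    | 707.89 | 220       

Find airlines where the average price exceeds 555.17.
SELECT airline, AVG(price)
FROM flights
GROUP BY airline
HAVING AVG(price) > 555.17

Result:
  Delta: avg=829.97
  JetBlue: avg=556.47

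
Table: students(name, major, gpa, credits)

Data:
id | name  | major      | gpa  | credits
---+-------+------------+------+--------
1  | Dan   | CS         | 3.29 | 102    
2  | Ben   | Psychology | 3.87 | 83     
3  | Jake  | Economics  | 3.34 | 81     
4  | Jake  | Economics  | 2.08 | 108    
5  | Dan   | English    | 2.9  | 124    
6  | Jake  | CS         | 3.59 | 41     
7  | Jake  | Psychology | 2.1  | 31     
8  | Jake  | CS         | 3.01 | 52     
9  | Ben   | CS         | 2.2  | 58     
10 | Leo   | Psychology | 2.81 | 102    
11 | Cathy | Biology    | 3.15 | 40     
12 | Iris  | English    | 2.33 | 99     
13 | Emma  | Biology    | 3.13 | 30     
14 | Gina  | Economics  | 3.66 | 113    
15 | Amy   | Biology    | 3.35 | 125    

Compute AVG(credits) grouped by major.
SELECT major, AVG(credits) as result
FROM students
GROUP BY major

Result:
  Biology: 65.00
  CS: 63.25
  Economics: 100.67
  English: 111.50
  Psychology: 72.00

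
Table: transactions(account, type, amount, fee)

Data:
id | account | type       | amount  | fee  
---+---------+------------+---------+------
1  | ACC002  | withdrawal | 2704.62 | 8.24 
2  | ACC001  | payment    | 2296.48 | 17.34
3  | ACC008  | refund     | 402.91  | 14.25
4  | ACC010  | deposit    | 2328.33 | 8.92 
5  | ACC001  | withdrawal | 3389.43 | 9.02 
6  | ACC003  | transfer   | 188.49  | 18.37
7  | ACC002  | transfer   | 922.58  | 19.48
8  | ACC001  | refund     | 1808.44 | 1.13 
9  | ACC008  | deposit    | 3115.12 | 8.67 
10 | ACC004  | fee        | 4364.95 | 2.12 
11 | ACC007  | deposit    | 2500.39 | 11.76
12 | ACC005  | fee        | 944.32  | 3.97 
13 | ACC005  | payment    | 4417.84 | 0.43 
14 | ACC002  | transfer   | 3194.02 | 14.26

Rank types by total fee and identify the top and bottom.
SELECT type, SUM(fee)
FROM transactions
GROUP BY type
ORDER BY SUM(fee)

All groups:
  fee: 6.09
  refund: 15.38
  withdrawal: 17.26
  payment: 17.77
  deposit: 29.35
  transfer: 52.11

Highest: transfer (52.11)
Lowest: fee (6.09)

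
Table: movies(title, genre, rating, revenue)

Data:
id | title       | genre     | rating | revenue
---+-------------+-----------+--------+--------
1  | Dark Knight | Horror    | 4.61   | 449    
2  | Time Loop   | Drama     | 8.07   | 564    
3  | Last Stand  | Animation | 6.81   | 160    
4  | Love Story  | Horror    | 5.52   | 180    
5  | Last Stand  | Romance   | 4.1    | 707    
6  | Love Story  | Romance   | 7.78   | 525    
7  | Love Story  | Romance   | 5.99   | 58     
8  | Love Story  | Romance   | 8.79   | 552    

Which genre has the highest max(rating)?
SELECT genre, MAX(rating) as val
FROM movies
GROUP BY genre
ORDER BY val DESC
LIMIT 1

Result: Romance with max(rating) = 8.79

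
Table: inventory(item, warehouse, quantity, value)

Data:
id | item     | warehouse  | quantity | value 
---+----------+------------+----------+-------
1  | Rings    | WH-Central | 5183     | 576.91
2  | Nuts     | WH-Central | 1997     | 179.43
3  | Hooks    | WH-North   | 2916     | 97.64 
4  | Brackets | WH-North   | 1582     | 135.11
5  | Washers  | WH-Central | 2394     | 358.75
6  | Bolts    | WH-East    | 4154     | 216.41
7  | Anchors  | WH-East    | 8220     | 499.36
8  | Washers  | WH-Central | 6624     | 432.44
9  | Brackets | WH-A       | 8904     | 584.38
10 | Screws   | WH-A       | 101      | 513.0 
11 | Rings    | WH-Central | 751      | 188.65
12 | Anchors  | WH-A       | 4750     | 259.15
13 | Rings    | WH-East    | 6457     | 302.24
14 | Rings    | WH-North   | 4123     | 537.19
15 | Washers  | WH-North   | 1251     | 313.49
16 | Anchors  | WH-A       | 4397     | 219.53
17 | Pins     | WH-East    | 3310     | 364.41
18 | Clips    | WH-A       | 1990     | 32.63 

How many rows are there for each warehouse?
SELECT warehouse, COUNT(*) as count
FROM inventory
GROUP BY warehouse

Result:
  WH-A: 5
  WH-Central: 5
  WH-East: 4
  WH-North: 4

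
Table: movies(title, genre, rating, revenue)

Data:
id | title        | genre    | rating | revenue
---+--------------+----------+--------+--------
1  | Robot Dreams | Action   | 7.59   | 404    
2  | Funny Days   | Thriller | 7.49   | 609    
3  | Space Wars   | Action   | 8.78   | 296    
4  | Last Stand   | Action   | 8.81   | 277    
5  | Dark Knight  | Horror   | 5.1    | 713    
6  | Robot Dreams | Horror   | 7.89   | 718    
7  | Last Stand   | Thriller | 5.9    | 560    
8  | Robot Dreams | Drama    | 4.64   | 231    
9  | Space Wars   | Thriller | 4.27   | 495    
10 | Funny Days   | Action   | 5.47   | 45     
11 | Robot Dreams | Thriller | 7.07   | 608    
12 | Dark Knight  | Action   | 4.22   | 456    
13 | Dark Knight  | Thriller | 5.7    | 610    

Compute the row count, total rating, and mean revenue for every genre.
SELECT genre,
       COUNT(*) as cnt,
       SUM(rating) as total_rating,
       AVG(revenue) as avg_revenue
FROM movies
GROUP BY genre

Result:
  Action: 5 records, 34.87 total rating, 295.60 avg revenue
  Drama: 1 records, 4.64 total rating, 231.00 avg revenue
  Horror: 2 records, 12.99 total rating, 715.50 avg revenue
  Thriller: 5 records, 30.43 total rating, 576.40 avg revenue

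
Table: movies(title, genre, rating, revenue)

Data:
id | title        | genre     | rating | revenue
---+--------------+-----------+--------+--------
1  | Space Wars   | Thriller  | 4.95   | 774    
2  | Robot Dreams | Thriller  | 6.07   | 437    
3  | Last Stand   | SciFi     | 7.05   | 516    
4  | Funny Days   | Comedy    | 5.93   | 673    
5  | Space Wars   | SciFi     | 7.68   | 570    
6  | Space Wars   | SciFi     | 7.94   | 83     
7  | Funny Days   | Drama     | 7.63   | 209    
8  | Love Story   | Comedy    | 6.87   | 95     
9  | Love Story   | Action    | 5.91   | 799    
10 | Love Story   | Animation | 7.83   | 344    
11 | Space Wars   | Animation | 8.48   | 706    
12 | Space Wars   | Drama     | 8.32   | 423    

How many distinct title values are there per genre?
SELECT genre, COUNT(DISTINCT title)
FROM movies
GROUP BY genre

Result:
  Action: 1 distinct
  Animation: 2 distinct
  Comedy: 2 distinct
  Drama: 2 distinct
  SciFi: 2 distinct
  Thriller: 2 distinct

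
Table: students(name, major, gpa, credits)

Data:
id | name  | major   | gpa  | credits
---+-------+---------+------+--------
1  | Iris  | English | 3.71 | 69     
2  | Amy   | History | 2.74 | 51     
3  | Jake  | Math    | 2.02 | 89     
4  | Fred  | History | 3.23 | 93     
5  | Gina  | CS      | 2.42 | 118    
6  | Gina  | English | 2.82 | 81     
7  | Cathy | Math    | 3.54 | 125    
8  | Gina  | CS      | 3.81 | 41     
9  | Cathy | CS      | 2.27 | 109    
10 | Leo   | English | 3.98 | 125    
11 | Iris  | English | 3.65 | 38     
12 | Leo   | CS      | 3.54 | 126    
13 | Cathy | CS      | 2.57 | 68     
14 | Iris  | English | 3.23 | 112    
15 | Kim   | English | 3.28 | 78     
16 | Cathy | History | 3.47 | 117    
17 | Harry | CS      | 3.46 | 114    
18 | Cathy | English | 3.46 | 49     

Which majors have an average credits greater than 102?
SELECT major, AVG(credits)
FROM students
GROUP BY major
HAVING AVG(credits) > 102

Result:
  Math: avg=107.00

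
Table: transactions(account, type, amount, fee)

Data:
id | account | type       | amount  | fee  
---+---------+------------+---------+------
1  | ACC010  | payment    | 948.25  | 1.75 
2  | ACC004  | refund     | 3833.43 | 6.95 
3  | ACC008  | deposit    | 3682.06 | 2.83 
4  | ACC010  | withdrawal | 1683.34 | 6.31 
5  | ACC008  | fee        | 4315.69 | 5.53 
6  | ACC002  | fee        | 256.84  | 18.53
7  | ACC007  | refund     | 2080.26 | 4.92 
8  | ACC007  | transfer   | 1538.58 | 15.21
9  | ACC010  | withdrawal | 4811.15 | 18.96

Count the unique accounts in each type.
SELECT type, COUNT(DISTINCT account)
FROM transactions
GROUP BY type

Result:
  deposit: 1 distinct
  fee: 2 distinct
  payment: 1 distinct
  refund: 2 distinct
  transfer: 1 distinct
  withdrawal: 1 distinct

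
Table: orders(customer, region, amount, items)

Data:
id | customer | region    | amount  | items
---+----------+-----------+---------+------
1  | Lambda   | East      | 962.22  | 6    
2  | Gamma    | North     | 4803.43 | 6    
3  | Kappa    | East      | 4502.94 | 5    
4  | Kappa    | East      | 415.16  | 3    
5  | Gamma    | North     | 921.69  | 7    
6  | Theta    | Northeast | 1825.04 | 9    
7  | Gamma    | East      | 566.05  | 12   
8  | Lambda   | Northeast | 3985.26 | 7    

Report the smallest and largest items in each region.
SELECT region, MIN(items), MAX(items)
FROM orders
GROUP BY region

Result:
  East: min=3, max=12
  North: min=6, max=7
  Northeast: min=7, max=9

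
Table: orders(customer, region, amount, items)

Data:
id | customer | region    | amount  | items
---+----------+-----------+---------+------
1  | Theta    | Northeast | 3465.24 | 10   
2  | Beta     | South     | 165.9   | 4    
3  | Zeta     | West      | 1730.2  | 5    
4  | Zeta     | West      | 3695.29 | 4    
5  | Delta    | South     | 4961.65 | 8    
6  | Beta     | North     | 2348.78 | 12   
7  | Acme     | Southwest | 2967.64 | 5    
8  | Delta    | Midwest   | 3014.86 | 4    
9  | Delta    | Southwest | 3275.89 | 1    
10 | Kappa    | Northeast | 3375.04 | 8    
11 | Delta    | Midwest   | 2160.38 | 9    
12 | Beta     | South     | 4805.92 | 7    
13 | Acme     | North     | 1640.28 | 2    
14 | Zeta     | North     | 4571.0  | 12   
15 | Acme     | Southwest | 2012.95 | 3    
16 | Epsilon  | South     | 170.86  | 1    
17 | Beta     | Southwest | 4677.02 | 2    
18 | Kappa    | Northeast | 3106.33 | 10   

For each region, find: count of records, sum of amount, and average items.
SELECT region,
       COUNT(*) as cnt,
       SUM(amount) as total_amount,
       AVG(items) as avg_items
FROM orders
GROUP BY region

Result:
  Midwest: 2 records, 5175.24 total amount, 6.50 avg items
  North: 3 records, 8560.06 total amount, 8.67 avg items
  Northeast: 3 records, 9946.61 total amount, 9.33 avg items
  South: 4 records, 10104.33 total amount, 5.00 avg items
  Southwest: 4 records, 12933.50 total amount, 2.75 avg items
  West: 2 records, 5425.49 total amount, 4.50 avg items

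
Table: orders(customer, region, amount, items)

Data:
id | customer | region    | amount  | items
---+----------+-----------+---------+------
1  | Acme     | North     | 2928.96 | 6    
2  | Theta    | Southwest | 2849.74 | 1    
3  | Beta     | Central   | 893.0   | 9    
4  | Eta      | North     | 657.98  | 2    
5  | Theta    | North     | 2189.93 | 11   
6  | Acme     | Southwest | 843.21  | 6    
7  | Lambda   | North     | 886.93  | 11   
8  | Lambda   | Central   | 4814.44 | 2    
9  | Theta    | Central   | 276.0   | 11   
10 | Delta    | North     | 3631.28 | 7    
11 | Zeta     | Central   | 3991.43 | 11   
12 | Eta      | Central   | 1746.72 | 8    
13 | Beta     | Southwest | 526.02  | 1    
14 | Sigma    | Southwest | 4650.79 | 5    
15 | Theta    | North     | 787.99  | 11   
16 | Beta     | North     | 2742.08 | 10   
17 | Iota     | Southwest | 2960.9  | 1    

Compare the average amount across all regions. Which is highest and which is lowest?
SELECT region, AVG(amount)
FROM orders
GROUP BY region
ORDER BY AVG(amount)

All groups:
  North: 1975.02
  Central: 2344.32
  Southwest: 2366.13

Highest: Southwest (2366.13)
Lowest: North (1975.02)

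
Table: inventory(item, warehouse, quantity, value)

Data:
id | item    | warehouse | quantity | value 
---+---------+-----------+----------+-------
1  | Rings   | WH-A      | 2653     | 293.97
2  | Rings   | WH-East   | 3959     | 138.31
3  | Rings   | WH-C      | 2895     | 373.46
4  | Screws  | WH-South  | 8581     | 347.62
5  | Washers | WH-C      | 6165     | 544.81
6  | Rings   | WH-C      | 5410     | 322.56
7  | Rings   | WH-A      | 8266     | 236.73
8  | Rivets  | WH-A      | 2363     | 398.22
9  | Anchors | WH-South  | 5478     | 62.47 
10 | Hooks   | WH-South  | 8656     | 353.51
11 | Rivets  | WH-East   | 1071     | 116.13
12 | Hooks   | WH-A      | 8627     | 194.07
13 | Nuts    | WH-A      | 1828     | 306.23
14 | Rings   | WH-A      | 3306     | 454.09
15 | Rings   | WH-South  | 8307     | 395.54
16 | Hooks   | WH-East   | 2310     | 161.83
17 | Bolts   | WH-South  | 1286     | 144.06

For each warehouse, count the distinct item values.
SELECT warehouse, COUNT(DISTINCT item)
FROM inventory
GROUP BY warehouse

Result:
  WH-A: 4 distinct
  WH-C: 2 distinct
  WH-East: 3 distinct
  WH-South: 5 distinct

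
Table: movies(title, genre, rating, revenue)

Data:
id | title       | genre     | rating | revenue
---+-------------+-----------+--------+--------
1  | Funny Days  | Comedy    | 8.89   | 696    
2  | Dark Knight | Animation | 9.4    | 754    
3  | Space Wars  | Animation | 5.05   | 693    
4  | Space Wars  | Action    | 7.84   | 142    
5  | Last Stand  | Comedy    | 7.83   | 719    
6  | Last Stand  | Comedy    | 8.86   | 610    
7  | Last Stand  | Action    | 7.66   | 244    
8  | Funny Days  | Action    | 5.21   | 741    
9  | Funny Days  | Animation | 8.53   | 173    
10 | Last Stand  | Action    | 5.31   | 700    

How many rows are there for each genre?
SELECT genre, COUNT(*) as count
FROM movies
GROUP BY genre

Result:
  Action: 4
  Animation: 3
  Comedy: 3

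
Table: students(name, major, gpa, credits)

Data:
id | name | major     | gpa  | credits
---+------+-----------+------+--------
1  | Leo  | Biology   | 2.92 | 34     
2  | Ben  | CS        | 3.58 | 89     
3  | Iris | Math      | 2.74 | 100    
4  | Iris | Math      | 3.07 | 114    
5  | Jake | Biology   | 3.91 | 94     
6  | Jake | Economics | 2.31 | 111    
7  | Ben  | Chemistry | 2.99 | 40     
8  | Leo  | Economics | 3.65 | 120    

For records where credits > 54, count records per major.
SELECT major, COUNT(*)
FROM students
WHERE credits > 54
GROUP BY major

Note: WHERE filters rows before grouping.

Result:
  Biology: 1
  CS: 1
  Economics: 2
  Math: 2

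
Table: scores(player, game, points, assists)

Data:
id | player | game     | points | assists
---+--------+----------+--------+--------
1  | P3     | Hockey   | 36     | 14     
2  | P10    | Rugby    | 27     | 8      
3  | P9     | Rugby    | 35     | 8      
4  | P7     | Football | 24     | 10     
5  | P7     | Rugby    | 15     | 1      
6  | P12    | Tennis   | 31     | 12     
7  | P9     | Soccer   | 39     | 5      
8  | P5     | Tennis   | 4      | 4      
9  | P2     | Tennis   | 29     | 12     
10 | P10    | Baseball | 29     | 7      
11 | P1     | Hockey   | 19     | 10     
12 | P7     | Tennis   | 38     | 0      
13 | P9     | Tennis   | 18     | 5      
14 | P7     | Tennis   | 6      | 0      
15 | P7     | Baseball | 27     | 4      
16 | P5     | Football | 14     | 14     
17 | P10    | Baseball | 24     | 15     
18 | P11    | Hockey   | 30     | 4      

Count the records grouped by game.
SELECT game, COUNT(*) as count
FROM scores
GROUP BY game

Result:
  Baseball: 3
  Football: 2
  Hockey: 3
  Rugby: 3
  Soccer: 1
  Tennis: 6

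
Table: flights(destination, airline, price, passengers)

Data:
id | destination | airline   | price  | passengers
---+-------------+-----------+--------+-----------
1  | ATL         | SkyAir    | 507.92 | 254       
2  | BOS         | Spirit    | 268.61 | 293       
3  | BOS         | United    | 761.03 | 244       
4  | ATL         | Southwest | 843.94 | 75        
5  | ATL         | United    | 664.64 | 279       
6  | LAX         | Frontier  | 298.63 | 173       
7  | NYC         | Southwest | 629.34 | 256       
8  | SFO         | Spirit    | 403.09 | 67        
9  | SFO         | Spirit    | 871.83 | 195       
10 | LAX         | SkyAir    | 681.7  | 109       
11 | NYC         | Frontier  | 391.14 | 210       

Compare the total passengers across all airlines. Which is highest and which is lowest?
SELECT airline, SUM(passengers)
FROM flights
GROUP BY airline
ORDER BY SUM(passengers)

All groups:
  Southwest: 331
  SkyAir: 363
  Frontier: 383
  United: 523
  Spirit: 555

Highest: Spirit (555)
Lowest: Southwest (331)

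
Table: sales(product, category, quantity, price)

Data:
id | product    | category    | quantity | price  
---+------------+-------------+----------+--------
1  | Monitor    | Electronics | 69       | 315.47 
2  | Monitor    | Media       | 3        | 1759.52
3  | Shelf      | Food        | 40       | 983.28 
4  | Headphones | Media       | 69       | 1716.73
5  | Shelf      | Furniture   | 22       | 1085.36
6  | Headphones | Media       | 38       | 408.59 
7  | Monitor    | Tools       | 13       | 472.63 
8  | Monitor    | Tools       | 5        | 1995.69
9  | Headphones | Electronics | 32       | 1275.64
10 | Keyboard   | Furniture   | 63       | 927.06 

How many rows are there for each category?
SELECT category, COUNT(*) as count
FROM sales
GROUP BY category

Result:
  Electronics: 2
  Food: 1
  Furniture: 2
  Media: 3
  Tools: 2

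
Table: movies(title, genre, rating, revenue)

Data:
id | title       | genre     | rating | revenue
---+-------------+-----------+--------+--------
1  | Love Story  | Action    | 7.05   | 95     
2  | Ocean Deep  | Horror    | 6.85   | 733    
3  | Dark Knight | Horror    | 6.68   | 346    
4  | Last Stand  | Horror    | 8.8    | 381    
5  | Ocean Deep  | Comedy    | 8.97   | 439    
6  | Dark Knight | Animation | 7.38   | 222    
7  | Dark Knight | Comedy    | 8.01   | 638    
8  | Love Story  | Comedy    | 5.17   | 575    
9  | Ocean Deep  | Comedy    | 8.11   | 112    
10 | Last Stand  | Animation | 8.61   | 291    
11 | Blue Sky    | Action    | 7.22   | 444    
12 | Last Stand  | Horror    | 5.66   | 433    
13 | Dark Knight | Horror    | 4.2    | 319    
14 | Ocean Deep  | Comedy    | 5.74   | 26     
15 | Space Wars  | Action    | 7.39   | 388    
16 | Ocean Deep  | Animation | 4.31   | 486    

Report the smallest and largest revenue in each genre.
SELECT genre, MIN(revenue), MAX(revenue)
FROM movies
GROUP BY genre

Result:
  Action: min=95, max=444
  Animation: min=222, max=486
  Comedy: min=26, max=638
  Horror: min=319, max=733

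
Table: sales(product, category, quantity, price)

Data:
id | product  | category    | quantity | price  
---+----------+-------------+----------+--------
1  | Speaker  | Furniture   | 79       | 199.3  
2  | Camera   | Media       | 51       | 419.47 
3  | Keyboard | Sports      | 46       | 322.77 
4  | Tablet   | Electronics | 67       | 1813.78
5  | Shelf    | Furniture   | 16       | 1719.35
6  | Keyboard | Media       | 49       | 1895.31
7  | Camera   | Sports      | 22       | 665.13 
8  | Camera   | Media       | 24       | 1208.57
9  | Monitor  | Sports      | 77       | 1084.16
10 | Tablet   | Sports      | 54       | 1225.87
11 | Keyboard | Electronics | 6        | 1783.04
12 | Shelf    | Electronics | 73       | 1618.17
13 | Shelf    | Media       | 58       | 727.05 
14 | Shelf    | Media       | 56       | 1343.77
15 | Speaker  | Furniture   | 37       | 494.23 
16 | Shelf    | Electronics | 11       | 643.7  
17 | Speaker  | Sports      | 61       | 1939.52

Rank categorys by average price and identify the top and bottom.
SELECT category, AVG(price)
FROM sales
GROUP BY category
ORDER BY AVG(price)

All groups:
  Furniture: 804.29
  Sports: 1047.49
  Media: 1118.83
  Electronics: 1464.67

Highest: Electronics (1464.67)
Lowest: Furniture (804.29)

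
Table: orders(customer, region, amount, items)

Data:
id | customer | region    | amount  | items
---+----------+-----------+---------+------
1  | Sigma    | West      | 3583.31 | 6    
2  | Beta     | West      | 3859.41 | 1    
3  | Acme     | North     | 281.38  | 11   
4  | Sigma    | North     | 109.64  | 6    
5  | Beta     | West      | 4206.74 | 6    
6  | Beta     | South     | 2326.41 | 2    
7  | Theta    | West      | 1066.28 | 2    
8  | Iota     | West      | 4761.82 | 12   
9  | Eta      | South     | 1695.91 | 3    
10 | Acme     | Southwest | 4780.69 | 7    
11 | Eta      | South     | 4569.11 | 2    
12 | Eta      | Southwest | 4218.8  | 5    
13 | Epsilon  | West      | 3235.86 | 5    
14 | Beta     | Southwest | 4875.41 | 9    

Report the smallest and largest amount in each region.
SELECT region, MIN(amount), MAX(amount)
FROM orders
GROUP BY region

Result:
  North: min=109.64, max=281.38
  South: min=1695.91, max=4569.11
  Southwest: min=4218.80, max=4875.41
  West: min=1066.28, max=4761.82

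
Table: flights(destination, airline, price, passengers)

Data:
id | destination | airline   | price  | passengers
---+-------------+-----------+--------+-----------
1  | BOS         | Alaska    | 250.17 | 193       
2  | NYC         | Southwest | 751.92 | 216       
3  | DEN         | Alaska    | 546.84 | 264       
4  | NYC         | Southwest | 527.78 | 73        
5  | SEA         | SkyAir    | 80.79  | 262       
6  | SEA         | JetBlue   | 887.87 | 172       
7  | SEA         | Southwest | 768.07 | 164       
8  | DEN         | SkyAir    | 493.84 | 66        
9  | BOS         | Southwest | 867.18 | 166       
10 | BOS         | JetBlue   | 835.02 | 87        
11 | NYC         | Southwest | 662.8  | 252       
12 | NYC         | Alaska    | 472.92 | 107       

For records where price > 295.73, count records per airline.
SELECT airline, COUNT(*)
FROM flights
WHERE price > 295.73
GROUP BY airline

Note: WHERE filters rows before grouping.

Result:
  Alaska: 2
  JetBlue: 2
  SkyAir: 1
  Southwest: 5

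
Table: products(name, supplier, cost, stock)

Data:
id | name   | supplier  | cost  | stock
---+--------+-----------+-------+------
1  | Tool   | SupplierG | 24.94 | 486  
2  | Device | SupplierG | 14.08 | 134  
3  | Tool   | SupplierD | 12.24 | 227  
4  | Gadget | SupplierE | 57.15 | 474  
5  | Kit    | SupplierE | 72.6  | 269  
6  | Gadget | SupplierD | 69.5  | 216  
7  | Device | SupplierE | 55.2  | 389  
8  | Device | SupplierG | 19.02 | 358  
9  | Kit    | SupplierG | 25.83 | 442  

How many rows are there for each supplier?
SELECT supplier, COUNT(*) as count
FROM products
GROUP BY supplier

Result:
  SupplierD: 2
  SupplierE: 3
  SupplierG: 4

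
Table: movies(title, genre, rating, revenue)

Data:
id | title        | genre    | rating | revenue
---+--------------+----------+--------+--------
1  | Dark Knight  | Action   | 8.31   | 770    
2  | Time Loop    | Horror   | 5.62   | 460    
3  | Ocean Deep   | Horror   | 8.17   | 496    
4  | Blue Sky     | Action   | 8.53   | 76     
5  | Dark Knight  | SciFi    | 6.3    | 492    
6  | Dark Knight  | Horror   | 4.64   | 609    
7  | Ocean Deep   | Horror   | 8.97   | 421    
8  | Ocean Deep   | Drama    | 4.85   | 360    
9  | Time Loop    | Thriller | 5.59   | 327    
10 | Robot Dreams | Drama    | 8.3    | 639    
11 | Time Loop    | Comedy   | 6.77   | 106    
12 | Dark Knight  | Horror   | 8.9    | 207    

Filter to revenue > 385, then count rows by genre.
SELECT genre, COUNT(*)
FROM movies
WHERE revenue > 385
GROUP BY genre

Note: WHERE filters rows before grouping.

Result:
  Action: 1
  Drama: 1
  Horror: 4
  SciFi: 1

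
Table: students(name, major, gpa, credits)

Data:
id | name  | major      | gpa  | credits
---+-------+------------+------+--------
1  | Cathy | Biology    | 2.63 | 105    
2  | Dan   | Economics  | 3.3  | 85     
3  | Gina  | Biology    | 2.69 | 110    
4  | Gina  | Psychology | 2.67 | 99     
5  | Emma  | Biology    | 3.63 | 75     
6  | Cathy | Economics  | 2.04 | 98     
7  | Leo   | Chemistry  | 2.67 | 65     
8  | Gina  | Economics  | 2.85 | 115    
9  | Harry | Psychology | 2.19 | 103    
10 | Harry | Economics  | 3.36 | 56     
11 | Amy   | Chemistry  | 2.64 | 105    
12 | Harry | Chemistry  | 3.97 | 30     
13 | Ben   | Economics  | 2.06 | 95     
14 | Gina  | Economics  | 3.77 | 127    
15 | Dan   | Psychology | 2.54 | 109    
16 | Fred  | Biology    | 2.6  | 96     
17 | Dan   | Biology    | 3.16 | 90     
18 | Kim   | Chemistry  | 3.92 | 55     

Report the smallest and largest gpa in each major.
SELECT major, MIN(gpa), MAX(gpa)
FROM students
GROUP BY major

Result:
  Biology: min=2.60, max=3.63
  Chemistry: min=2.64, max=3.97
  Economics: min=2.04, max=3.77
  Psychology: min=2.19, max=2.67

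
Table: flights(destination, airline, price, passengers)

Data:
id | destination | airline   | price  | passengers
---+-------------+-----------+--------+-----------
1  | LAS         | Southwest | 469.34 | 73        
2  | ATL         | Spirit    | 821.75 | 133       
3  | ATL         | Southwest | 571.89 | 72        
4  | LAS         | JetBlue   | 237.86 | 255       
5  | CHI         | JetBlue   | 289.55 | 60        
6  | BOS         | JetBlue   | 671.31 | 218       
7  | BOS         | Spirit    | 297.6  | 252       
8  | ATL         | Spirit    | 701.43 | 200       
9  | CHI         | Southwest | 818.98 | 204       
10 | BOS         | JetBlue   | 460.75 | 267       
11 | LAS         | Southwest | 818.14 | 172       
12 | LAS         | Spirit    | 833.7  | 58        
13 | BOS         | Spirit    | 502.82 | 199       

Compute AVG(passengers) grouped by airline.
SELECT airline, AVG(passengers) as result
FROM flights
GROUP BY airline

Result:
  JetBlue: 200.00
  Southwest: 130.25
  Spirit: 168.40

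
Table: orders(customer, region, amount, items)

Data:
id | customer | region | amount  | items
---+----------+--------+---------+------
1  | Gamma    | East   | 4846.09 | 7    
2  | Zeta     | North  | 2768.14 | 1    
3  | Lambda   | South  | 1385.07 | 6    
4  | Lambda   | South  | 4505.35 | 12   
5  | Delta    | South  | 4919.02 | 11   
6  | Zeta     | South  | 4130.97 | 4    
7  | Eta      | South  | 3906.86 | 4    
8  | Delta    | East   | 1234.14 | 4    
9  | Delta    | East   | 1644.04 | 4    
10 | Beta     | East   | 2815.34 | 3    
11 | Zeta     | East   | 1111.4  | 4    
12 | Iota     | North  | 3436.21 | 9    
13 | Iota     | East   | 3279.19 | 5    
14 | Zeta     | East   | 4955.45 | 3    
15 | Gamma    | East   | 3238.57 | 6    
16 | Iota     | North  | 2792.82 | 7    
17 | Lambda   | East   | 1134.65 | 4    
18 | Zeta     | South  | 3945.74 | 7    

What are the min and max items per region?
SELECT region, MIN(items), MAX(items)
FROM orders
GROUP BY region

Result:
  East: min=3, max=7
  North: min=1, max=9
  South: min=4, max=12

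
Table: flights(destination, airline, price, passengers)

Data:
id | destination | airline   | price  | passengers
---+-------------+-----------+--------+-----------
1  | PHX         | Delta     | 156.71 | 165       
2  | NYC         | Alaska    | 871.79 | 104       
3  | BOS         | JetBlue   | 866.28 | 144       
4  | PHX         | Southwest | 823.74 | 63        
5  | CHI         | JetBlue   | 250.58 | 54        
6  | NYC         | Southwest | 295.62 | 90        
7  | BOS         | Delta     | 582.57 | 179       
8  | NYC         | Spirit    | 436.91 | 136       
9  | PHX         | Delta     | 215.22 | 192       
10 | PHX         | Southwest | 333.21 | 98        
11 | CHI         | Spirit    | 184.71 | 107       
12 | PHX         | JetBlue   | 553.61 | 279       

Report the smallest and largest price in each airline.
SELECT airline, MIN(price), MAX(price)
FROM flights
GROUP BY airline

Result:
  Alaska: min=871.79, max=871.79
  Delta: min=156.71, max=582.57
  JetBlue: min=250.58, max=866.28
  Southwest: min=295.62, max=823.74
  Spirit: min=184.71, max=436.91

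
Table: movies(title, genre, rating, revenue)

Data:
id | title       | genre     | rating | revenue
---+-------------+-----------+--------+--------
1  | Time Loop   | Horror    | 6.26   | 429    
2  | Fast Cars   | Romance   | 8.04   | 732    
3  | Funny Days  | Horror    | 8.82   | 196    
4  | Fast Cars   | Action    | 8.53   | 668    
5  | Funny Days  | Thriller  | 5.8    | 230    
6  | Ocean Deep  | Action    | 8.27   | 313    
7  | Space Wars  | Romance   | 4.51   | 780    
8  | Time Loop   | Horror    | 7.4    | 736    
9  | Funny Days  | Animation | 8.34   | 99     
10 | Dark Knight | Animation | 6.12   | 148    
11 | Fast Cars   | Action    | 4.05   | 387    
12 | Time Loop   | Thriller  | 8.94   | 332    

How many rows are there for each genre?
SELECT genre, COUNT(*) as count
FROM movies
GROUP BY genre

Result:
  Action: 3
  Animation: 2
  Horror: 3
  Romance: 2
  Thriller: 2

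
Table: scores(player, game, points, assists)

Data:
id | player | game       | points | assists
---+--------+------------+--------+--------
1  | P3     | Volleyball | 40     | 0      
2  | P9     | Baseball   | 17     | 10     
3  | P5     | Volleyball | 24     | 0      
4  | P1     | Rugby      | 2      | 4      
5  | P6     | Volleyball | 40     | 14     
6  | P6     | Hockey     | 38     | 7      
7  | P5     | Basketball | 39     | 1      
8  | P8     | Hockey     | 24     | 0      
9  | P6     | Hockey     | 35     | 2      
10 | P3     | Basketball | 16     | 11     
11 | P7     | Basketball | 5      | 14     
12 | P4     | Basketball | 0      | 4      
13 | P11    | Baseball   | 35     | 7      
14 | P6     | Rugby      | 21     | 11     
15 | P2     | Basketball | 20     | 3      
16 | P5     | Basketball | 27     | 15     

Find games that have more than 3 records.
SELECT game, COUNT(*) as cnt
FROM scores
GROUP BY game
HAVING COUNT(*) > 3

Result:
  Basketball: 6

Note: HAVING filters groups after aggregation, WHERE filters rows before.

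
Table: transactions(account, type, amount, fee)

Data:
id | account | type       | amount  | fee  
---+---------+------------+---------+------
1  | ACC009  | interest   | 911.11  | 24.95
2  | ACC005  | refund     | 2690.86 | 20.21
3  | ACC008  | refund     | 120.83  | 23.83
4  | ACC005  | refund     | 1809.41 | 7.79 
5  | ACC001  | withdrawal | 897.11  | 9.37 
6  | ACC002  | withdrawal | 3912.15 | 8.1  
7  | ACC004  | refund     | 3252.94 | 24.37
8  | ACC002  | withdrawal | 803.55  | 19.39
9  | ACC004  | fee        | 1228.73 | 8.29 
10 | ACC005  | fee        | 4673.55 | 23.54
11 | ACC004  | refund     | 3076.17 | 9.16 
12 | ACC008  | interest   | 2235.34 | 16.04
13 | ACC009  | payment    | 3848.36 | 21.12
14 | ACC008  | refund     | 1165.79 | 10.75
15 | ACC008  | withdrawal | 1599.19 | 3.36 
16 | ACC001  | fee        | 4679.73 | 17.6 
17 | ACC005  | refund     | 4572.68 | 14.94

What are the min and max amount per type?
SELECT type, MIN(amount), MAX(amount)
FROM transactions
GROUP BY type

Result:
  fee: min=1228.73, max=4679.73
  interest: min=911.11, max=2235.34
  payment: min=3848.36, max=3848.36
  refund: min=120.83, max=4572.68
  withdrawal: min=803.55, max=3912.15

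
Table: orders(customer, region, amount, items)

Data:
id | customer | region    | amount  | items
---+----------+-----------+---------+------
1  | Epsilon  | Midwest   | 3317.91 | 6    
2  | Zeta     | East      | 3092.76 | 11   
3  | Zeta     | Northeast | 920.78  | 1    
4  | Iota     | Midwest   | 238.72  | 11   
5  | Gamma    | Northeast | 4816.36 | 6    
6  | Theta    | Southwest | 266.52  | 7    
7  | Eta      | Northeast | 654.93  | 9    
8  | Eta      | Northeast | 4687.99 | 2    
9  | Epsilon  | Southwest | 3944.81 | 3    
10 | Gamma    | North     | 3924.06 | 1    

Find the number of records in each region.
SELECT region, COUNT(*) as count
FROM orders
GROUP BY region

Result:
  East: 1
  Midwest: 2
  North: 1
  Northeast: 4
  Southwest: 2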